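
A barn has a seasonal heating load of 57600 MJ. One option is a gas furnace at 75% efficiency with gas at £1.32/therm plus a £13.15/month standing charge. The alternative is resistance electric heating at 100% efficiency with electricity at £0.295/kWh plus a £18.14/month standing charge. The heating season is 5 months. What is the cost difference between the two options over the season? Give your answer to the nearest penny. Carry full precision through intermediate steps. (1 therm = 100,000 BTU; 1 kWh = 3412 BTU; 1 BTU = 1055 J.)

Heat load = 57600 MJ = 57,600,000,000 J / 1055 = 54,597,156 BTU
Gas: input = 54,597,156 / 0.75 = 72,796,209 BTU = 728 therm → 728 × £1.32 = £960.91; + 5 × £13.15 standing = £1,026.66
Electric: 54,597,156 BTU / 3412 = 16,000 kWh → × £0.295 = £4,720.45; + 5 × £18.14 standing = £4,811.15
Difference = |£1,026.66 − £4,811.15| = £3,784.49

£3784.49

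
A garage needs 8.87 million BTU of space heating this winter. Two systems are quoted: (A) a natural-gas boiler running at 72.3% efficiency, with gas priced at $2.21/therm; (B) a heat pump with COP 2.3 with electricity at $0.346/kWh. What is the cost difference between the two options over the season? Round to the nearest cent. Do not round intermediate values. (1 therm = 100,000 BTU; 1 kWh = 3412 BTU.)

$119.95

Heat load = 8.87 × 10⁶ BTU = 8,870,000 BTU
Gas: input = 8,870,000 / 0.723 = 12,268,326 BTU = 122.7 therm → 122.7 × $2.21 = $271.13
Heat pump: 8,870,000 BTU / 3412 = 2,600 kWh heat; / 2.3 = 1,130 kWh in → × $0.346 = $391.08
Difference = |$271.13 − $391.08| = $119.95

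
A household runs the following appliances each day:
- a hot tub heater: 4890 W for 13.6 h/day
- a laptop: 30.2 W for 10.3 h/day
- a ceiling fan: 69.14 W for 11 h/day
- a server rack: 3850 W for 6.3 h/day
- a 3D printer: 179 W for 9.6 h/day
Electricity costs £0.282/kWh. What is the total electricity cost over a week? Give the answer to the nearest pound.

hot tub heater: 4890 W × 13.6 h × 7 d = 465,528 Wh = 465.5 kWh
laptop: 30.2 W × 10.3 h × 7 d = 2,177 Wh = 2.177 kWh
ceiling fan: 69.14 W × 11 h × 7 d = 5,324 Wh = 5.324 kWh
server rack: 3850 W × 6.3 h × 7 d = 169,785 Wh = 169.8 kWh
3D printer: 179 W × 9.6 h × 7 d = 12,029 Wh = 12.03 kWh
Total energy = 465.5 + 2.177 + 5.324 + 169.8 + 12.03 = 654.8 kWh
Cost = 654.8 kWh × £0.282 = £184.67 ≈ £185

£185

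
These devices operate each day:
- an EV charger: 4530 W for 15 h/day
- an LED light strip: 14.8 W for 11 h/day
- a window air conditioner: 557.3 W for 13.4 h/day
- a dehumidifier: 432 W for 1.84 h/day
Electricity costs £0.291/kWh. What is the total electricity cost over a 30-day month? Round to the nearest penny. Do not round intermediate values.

EV charger: 4530 W × 15 h × 30 d = 2,038,500 Wh = 2,038 kWh
LED light strip: 14.8 W × 11 h × 30 d = 4,884 Wh = 4.884 kWh
window air conditioner: 557.3 W × 13.4 h × 30 d = 224,035 Wh = 224 kWh
dehumidifier: 432 W × 1.84 h × 30 d = 23,846 Wh = 23.85 kWh
Total energy = 2,038 + 4.884 + 224 + 23.85 = 2,291 kWh
Cost = 2,291 kWh × £0.291 = £666.76

£666.76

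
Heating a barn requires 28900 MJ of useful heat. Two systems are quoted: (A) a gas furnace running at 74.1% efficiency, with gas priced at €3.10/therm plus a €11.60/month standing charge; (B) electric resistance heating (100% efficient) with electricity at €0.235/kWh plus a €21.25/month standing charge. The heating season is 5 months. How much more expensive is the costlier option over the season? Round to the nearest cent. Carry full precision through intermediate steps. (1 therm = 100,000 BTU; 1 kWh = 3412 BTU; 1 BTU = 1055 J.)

€788.94

Heat load = 28900 MJ = 28,900,000,000 J / 1055 = 27,393,365 BTU
Gas: input = 27,393,365 / 0.741 = 36,968,104 BTU = 369.7 therm → 369.7 × €3.10 = €1,146.01; + 5 × €11.60 standing = €1,204.01
Electric: 27,393,365 BTU / 3412 = 8,029 kWh → × €0.235 = €1,886.71; + 5 × €21.25 standing = €1,992.96
Difference = |€1,204.01 − €1,992.96| = €788.94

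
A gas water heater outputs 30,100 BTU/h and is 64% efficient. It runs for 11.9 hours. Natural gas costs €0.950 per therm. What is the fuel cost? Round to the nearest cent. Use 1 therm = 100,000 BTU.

€5.32

Heat delivered = 30,100 BTU/h × 11.9 h = 358,190 BTU
Gas input = 358,190 / 0.64 = 559,672 BTU
= 559,672 / 100,000 = 5.597 therm
Cost = 5.597 × €0.950/therm = €5.32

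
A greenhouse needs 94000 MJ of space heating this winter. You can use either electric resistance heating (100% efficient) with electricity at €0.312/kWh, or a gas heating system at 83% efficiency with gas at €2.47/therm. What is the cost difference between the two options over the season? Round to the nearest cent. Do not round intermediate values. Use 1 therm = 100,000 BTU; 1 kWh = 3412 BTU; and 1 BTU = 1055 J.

€5495.92

Heat load = 94000 MJ = 94,000,000,000 J / 1055 = 89,099,526 BTU
Gas: input = 89,099,526 / 0.83 = 107,348,827 BTU = 1,073 therm → 1,073 × €2.47 = €2,651.52
Electric: 89,099,526 BTU / 3412 = 26,110 kWh → × €0.312 = €8,147.44
Difference = |€2,651.52 − €8,147.44| = €5,495.92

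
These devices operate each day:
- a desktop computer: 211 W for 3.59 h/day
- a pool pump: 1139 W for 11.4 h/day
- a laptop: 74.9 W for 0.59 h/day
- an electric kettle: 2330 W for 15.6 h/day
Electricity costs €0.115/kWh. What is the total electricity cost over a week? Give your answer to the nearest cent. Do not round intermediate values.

€40.36

desktop computer: 211 W × 3.59 h × 7 d = 5,302 Wh = 5.302 kWh
pool pump: 1139 W × 11.4 h × 7 d = 90,892 Wh = 90.89 kWh
laptop: 74.9 W × 0.59 h × 7 d = 309 Wh = 0.3093 kWh
electric kettle: 2330 W × 15.6 h × 7 d = 254,436 Wh = 254.4 kWh
Total energy = 5.302 + 90.89 + 0.3093 + 254.4 = 350.9 kWh
Cost = 350.9 kWh × €0.115 = €40.36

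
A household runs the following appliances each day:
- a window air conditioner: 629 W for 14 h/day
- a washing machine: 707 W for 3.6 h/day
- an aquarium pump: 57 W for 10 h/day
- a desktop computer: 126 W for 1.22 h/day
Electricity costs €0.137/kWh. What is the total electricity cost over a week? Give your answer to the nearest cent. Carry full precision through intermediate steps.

window air conditioner: 629 W × 14 h × 7 d = 61,642 Wh = 61.64 kWh
washing machine: 707 W × 3.6 h × 7 d = 17,816 Wh = 17.82 kWh
aquarium pump: 57 W × 10 h × 7 d = 3,990 Wh = 3.99 kWh
desktop computer: 126 W × 1.22 h × 7 d = 1,076 Wh = 1.076 kWh
Total energy = 61.64 + 17.82 + 3.99 + 1.076 = 84.52 kWh
Cost = 84.52 kWh × €0.137 = €11.58

€11.58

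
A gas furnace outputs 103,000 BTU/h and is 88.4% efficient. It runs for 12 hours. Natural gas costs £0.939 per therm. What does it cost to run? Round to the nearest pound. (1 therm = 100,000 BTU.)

Heat delivered = 103,000 BTU/h × 12 h = 1,236,000 BTU
Gas input = 1,236,000 / 0.884 = 1,398,190 BTU
= 1,398,190 / 100,000 = 13.98 therm
Cost = 13.98 × £0.939/therm = £13.13 ≈ £13

£13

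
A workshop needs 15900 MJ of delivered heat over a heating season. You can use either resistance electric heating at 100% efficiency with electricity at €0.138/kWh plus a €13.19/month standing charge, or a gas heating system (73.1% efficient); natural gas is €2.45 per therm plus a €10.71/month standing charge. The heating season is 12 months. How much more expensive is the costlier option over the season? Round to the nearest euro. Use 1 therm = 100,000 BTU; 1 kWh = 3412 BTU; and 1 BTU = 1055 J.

Heat load = 15900 MJ = 15,900,000,000 J / 1055 = 15,071,090 BTU
Gas: input = 15,071,090 / 0.731 = 20,617,086 BTU = 206.2 therm → 206.2 × €2.45 = €505.12; + 12 × €10.71 standing = €633.64
Electric: 15,071,090 BTU / 3412 = 4,417 kWh → × €0.138 = €609.56; + 12 × €13.19 standing = €767.84
Difference = |€633.64 − €767.84| = €134.20 ≈ €134

€134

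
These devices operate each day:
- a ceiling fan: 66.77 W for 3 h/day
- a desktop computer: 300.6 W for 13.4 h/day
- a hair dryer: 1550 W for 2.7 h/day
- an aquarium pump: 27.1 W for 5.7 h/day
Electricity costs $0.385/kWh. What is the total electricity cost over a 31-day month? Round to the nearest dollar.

ceiling fan: 66.77 W × 3 h × 31 d = 6,210 Wh = 6.21 kWh
desktop computer: 300.6 W × 13.4 h × 31 d = 124,869 Wh = 124.9 kWh
hair dryer: 1550 W × 2.7 h × 31 d = 129,735 Wh = 129.7 kWh
aquarium pump: 27.1 W × 5.7 h × 31 d = 4,789 Wh = 4.789 kWh
Total energy = 6.21 + 124.9 + 129.7 + 4.789 = 265.6 kWh
Cost = 265.6 kWh × $0.385 = $102.26 ≈ $102

$102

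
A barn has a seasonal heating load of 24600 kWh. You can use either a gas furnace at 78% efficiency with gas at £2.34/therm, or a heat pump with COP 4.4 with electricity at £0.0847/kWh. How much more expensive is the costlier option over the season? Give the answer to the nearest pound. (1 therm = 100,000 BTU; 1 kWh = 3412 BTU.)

£2045

Heat load = 24600 kWh × 3412 = 83,935,200 BTU
Gas: input = 83,935,200 / 0.78 = 107,609,231 BTU = 1,076 therm → 1,076 × £2.34 = £2,518.06
Heat pump: 83,935,200 BTU / 3412 = 24,600 kWh heat; / 4.4 = 5,591 kWh in → × £0.0847 = £473.55
Difference = |£2,518.06 − £473.55| = £2,044.51 ≈ £2045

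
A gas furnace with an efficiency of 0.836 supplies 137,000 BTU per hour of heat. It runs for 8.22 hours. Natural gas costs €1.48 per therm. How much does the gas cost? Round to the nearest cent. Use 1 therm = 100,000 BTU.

€19.94

Heat delivered = 137,000 BTU/h × 8.22 h = 1,126,140 BTU
Gas input = 1,126,140 / 0.836 = 1,347,057 BTU
= 1,347,057 / 100,000 = 13.47 therm
Cost = 13.47 × €1.48/therm = €19.94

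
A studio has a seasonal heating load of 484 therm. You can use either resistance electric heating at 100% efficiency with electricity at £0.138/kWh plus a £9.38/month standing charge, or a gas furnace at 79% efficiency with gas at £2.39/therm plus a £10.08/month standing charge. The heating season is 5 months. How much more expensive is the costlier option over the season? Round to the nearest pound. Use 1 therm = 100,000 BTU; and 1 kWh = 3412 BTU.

£490

Heat load = 484 therm × 100,000 = 48,400,000 BTU
Gas: input = 48,400,000 / 0.79 = 61,265,823 BTU = 612.7 therm → 612.7 × £2.39 = £1,464.25; + 5 × £10.08 standing = £1,514.65
Electric: 48,400,000 BTU / 3412 = 14,190 kWh → × £0.138 = £1,957.56; + 5 × £9.38 standing = £2,004.46
Difference = |£1,514.65 − £2,004.46| = £489.81 ≈ £490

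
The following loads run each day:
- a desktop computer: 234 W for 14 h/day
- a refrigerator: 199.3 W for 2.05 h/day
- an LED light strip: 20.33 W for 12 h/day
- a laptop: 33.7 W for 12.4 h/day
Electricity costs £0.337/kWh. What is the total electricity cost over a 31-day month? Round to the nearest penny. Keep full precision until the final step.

£45.41

desktop computer: 234 W × 14 h × 31 d = 101,556 Wh = 101.6 kWh
refrigerator: 199.3 W × 2.05 h × 31 d = 12,666 Wh = 12.67 kWh
LED light strip: 20.33 W × 12 h × 31 d = 7,563 Wh = 7.563 kWh
laptop: 33.7 W × 12.4 h × 31 d = 12,954 Wh = 12.95 kWh
Total energy = 101.6 + 12.67 + 7.563 + 12.95 = 134.7 kWh
Cost = 134.7 kWh × £0.337 = £45.41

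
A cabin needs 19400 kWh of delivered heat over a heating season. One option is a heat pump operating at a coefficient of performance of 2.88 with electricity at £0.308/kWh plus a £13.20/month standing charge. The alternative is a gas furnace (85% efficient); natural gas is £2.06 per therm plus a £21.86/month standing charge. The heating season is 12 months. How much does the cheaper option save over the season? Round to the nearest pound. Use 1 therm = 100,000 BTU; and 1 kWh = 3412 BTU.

Heat load = 19400 kWh × 3412 = 66,192,800 BTU
Gas: input = 66,192,800 / 0.85 = 77,873,882 BTU = 778.7 therm → 778.7 × £2.06 = £1,604.20; + 12 × £21.86 standing = £1,866.52
Heat pump: 66,192,800 BTU / 3412 = 19,400 kWh heat; / 2.88 = 6,736 kWh in → × £0.308 = £2,074.72; + 12 × £13.20 standing = £2,233.12
Difference = |£1,866.52 − £2,233.12| = £366.60 ≈ £367

£367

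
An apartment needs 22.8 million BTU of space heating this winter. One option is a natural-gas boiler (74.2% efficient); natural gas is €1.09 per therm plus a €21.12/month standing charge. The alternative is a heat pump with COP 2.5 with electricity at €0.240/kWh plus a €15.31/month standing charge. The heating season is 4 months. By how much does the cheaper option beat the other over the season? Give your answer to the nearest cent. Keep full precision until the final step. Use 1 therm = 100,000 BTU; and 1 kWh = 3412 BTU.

€283.33

Heat load = 22.8 × 10⁶ BTU = 22,800,000 BTU
Gas: input = 22,800,000 / 0.742 = 30,727,763 BTU = 307.3 therm → 307.3 × €1.09 = €334.93; + 4 × €21.12 standing = €419.41
Heat pump: 22,800,000 BTU / 3412 = 6,682 kWh heat; / 2.5 = 2,673 kWh in → × €0.240 = €641.50; + 4 × €15.31 standing = €702.74
Difference = |€419.41 − €702.74| = €283.33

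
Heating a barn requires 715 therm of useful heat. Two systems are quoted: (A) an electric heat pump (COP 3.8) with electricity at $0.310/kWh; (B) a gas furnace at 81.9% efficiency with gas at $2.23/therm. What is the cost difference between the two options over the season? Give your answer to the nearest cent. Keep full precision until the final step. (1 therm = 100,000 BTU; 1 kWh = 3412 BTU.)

Heat load = 715 therm × 100,000 = 71,500,000 BTU
Gas: input = 71,500,000 / 0.819 = 87,301,587 BTU = 873 therm → 873 × $2.23 = $1,946.83
Heat pump: 71,500,000 BTU / 3412 = 20,960 kWh heat; / 3.8 = 5,515 kWh in → × $0.310 = $1,709.52
Difference = |$1,946.83 − $1,709.52| = $237.30

$237.30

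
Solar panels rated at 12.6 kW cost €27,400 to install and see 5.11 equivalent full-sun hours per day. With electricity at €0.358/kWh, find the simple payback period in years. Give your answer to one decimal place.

3.3 years

Daily generation = 12.6 kW × 5.11 h = 64.39 kWh
Annual generation = 64.39 × 365 = 23501 kWh
Annual savings = 23501 × €0.358 = €8,413.32
Payback = €27,400 / €8,413.32 = 3.26 years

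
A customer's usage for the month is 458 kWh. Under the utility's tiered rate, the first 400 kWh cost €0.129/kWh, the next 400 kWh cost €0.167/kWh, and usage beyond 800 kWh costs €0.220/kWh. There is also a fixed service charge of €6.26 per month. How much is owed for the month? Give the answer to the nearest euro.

First 400 kWh × €0.129 = €51.60
Next 58 kWh × €0.167 = €9.69
Remaining tier: 0 kWh (not reached)
Energy charge = €61.29; + service €6.26 = €67.55 ≈ €68

€68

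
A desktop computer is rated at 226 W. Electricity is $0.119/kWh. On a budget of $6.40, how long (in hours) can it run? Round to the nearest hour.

238 h

Energy budget = $6.40 / $0.119 per kWh = 53.78 kWh = 53,782 Wh
Runtime = 53,782 Wh / 226 W = 238 h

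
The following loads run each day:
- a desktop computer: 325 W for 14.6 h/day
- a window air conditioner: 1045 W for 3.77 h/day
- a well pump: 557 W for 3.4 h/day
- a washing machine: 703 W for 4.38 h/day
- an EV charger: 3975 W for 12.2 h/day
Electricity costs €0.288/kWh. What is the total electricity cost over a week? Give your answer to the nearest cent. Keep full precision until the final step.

desktop computer: 325 W × 14.6 h × 7 d = 33,215 Wh = 33.22 kWh
window air conditioner: 1045 W × 3.77 h × 7 d = 27,578 Wh = 27.58 kWh
well pump: 557 W × 3.4 h × 7 d = 13,257 Wh = 13.26 kWh
washing machine: 703 W × 4.38 h × 7 d = 21,554 Wh = 21.55 kWh
EV charger: 3975 W × 12.2 h × 7 d = 339,465 Wh = 339.5 kWh
Total energy = 33.22 + 27.58 + 13.26 + 21.55 + 339.5 = 435.1 kWh
Cost = 435.1 kWh × €0.288 = €125.30

€125.30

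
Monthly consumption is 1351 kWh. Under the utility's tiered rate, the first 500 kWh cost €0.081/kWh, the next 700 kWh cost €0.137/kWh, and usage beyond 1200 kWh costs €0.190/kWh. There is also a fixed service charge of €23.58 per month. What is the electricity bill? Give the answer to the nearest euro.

First 500 kWh × €0.081 = €40.50
Next 700 kWh × €0.137 = €95.90
Remaining 151 kWh × €0.190 = €28.69
Energy charge = €165.09; + service €23.58 = €188.67 ≈ €189

€189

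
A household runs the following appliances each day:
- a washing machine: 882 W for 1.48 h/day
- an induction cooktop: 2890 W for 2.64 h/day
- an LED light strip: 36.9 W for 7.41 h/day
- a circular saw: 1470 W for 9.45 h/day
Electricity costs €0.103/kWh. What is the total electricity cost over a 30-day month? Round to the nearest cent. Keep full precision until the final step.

€71.38

washing machine: 882 W × 1.48 h × 30 d = 39,161 Wh = 39.16 kWh
induction cooktop: 2890 W × 2.64 h × 30 d = 228,888 Wh = 228.9 kWh
LED light strip: 36.9 W × 7.41 h × 30 d = 8,203 Wh = 8.203 kWh
circular saw: 1470 W × 9.45 h × 30 d = 416,745 Wh = 416.7 kWh
Total energy = 39.16 + 228.9 + 8.203 + 416.7 = 693 kWh
Cost = 693 kWh × €0.103 = €71.38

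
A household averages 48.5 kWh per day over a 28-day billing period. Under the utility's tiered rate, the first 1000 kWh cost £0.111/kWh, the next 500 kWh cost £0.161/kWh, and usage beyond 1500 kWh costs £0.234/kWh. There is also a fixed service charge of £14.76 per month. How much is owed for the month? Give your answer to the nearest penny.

£183.40

Usage = 48.5 kWh/day × 28 days = 1358 kWh
First 1000 kWh × £0.111 = £111.00
Next 358 kWh × £0.161 = £57.64
Remaining tier: 0 kWh (not reached)
Energy charge = £168.64; + service £14.76 = £183.40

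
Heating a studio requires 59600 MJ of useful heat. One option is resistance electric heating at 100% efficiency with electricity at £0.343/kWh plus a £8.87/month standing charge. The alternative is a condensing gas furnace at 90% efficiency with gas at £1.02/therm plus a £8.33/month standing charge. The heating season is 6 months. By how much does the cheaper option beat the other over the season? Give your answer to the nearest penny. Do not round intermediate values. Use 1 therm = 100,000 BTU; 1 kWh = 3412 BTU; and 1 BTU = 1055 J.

Heat load = 59600 MJ = 59,600,000,000 J / 1055 = 56,492,891 BTU
Gas: input = 56,492,891 / 0.90 = 62,769,879 BTU = 627.7 therm → 627.7 × £1.02 = £640.25; + 6 × £8.33 standing = £690.23
Electric: 56,492,891 BTU / 3412 = 16,560 kWh → × £0.343 = £5,679.09; + 6 × £8.87 standing = £5,732.31
Difference = |£690.23 − £5,732.31| = £5,042.08

£5042.08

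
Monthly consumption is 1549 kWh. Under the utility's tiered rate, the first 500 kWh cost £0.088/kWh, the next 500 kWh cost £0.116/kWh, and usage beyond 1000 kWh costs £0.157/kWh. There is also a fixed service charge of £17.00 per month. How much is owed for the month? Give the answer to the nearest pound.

First 500 kWh × £0.088 = £44.00
Next 500 kWh × £0.116 = £58.00
Remaining 549 kWh × £0.157 = £86.19
Energy charge = £188.19; + service £17.00 = £205.19 ≈ £205

£205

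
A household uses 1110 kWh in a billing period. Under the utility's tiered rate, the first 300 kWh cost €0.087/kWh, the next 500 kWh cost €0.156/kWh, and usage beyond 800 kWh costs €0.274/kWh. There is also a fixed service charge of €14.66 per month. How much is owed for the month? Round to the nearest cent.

First 300 kWh × €0.087 = €26.10
Next 500 kWh × €0.156 = €78.00
Remaining 310 kWh × €0.274 = €84.94
Energy charge = €189.04; + service €14.66 = €203.70

€203.70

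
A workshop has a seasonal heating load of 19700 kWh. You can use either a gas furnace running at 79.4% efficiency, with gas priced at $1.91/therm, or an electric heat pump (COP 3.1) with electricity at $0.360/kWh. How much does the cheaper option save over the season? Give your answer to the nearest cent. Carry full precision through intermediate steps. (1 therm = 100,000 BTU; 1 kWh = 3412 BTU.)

$670.82

Heat load = 19700 kWh × 3412 = 67,216,400 BTU
Gas: input = 67,216,400 / 0.794 = 84,655,416 BTU = 846.6 therm → 846.6 × $1.91 = $1,616.92
Heat pump: 67,216,400 BTU / 3412 = 19,700 kWh heat; / 3.1 = 6,355 kWh in → × $0.360 = $2,287.74
Difference = |$1,616.92 − $2,287.74| = $670.82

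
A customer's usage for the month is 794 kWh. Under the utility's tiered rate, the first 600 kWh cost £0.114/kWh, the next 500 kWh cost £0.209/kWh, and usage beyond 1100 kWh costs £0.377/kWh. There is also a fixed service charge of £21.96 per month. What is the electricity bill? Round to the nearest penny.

£130.91

First 600 kWh × £0.114 = £68.40
Next 194 kWh × £0.209 = £40.55
Remaining tier: 0 kWh (not reached)
Energy charge = £108.95; + service £21.96 = £130.91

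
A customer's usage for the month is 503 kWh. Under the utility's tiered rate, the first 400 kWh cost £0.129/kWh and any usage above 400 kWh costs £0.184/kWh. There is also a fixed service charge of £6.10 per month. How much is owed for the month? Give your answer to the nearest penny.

£76.65

First 400 kWh × £0.129 = £51.60
Remaining 103 kWh × £0.184 = £18.95
Energy charge = £70.55; + service £6.10 = £76.65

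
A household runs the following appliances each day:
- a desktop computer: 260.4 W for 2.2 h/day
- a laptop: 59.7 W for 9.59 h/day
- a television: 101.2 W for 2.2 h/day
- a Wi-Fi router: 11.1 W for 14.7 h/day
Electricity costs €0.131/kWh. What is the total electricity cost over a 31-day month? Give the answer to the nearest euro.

€6

desktop computer: 260.4 W × 2.2 h × 31 d = 17,759 Wh = 17.76 kWh
laptop: 59.7 W × 9.59 h × 31 d = 17,748 Wh = 17.75 kWh
television: 101.2 W × 2.2 h × 31 d = 6,902 Wh = 6.902 kWh
Wi-Fi router: 11.1 W × 14.7 h × 31 d = 5,058 Wh = 5.058 kWh
Total energy = 17.76 + 17.75 + 6.902 + 5.058 = 47.47 kWh
Cost = 47.47 kWh × €0.131 = €6.22 ≈ €6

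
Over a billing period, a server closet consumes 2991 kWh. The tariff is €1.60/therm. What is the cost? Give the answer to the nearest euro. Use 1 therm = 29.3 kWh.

2991 kWh × (0.03413 therm/kWh) = 102.1 therm
Cost = 102.1 therm × €1.60/therm = €163.33 ≈ €163

€163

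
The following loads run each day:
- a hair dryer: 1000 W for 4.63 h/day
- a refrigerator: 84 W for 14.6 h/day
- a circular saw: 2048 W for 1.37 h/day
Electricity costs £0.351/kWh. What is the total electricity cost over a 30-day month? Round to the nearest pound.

hair dryer: 1000 W × 4.63 h × 30 d = 138,900 Wh = 138.9 kWh
refrigerator: 84 W × 14.6 h × 30 d = 36,792 Wh = 36.79 kWh
circular saw: 2048 W × 1.37 h × 30 d = 84,173 Wh = 84.17 kWh
Total energy = 138.9 + 36.79 + 84.17 = 259.9 kWh
Cost = 259.9 kWh × £0.351 = £91.21 ≈ £91

£91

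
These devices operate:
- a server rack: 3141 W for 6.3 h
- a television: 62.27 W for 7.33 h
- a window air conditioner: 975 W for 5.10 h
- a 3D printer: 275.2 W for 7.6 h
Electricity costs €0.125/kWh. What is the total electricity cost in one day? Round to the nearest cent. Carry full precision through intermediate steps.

€3.41

server rack: 3141 W × 6.3 h = 19,788 Wh = 19.79 kWh
television: 62.27 W × 7.33 h = 456 Wh = 0.4564 kWh
window air conditioner: 975 W × 5.10 h = 4,972 Wh = 4.973 kWh
3D printer: 275.2 W × 7.6 h = 2,092 Wh = 2.092 kWh
Total energy = 19.79 + 0.4564 + 4.973 + 2.092 = 27.31 kWh
Cost = 27.31 kWh × €0.125 = €3.41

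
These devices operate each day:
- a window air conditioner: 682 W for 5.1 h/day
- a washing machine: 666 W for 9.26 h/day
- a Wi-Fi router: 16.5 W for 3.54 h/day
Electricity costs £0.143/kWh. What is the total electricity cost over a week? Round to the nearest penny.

£9.71

window air conditioner: 682 W × 5.1 h × 7 d = 24,347 Wh = 24.35 kWh
washing machine: 666 W × 9.26 h × 7 d = 43,170 Wh = 43.17 kWh
Wi-Fi router: 16.5 W × 3.54 h × 7 d = 409 Wh = 0.4089 kWh
Total energy = 24.35 + 43.17 + 0.4089 = 67.93 kWh
Cost = 67.93 kWh × £0.143 = £9.71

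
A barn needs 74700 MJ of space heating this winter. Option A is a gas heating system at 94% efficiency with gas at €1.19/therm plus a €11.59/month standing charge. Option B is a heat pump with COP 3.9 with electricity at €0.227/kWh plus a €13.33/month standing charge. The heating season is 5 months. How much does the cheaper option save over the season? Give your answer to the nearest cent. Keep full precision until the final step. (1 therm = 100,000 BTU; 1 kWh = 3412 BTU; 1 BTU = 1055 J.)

Heat load = 74700 MJ = 74,700,000,000 J / 1055 = 70,805,687 BTU
Gas: input = 70,805,687 / 0.94 = 75,325,199 BTU = 753.3 therm → 753.3 × €1.19 = €896.37; + 5 × €11.59 standing = €954.32
Heat pump: 70,805,687 BTU / 3412 = 20,750 kWh heat; / 3.9 = 5,321 kWh in → × €0.227 = €1,207.87; + 5 × €13.33 standing = €1,274.52
Difference = |€954.32 − €1,274.52| = €320.20

€320.20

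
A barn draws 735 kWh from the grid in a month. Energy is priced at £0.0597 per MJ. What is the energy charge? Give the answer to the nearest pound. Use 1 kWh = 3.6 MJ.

735 kWh × (3.6 MJ/kWh) = 2,646 MJ
Cost = 2,646 MJ × £0.0597/MJ = £157.97 ≈ £158

£158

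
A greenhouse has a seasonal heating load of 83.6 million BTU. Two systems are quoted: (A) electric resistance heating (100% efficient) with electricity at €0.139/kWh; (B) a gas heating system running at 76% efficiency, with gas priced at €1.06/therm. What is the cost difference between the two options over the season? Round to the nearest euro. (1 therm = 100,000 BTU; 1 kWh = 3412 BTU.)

€2240

Heat load = 83.6 × 10⁶ BTU = 83,600,000 BTU
Gas: input = 83,600,000 / 0.76 = 110,000,000 BTU = 1,100 therm → 1,100 × €1.06 = €1,166.00
Electric: 83,600,000 BTU / 3412 = 24,500 kWh → × €0.139 = €3,405.74
Difference = |€1,166.00 − €3,405.74| = €2,239.74 ≈ €2240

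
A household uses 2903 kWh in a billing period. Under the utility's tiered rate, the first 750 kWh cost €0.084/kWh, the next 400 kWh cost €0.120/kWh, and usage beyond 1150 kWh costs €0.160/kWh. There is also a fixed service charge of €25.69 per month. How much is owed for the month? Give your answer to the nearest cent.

€417.17

First 750 kWh × €0.084 = €63.00
Next 400 kWh × €0.120 = €48.00
Remaining 1753 kWh × €0.160 = €280.48
Energy charge = €391.48; + service €25.69 = €417.17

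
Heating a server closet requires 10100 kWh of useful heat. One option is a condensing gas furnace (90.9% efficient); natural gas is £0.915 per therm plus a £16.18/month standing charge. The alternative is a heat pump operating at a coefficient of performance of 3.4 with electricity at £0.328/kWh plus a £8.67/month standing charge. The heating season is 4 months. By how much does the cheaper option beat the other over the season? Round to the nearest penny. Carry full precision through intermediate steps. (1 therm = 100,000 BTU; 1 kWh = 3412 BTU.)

£597.43

Heat load = 10100 kWh × 3412 = 34,461,200 BTU
Gas: input = 34,461,200 / 0.909 = 37,911,111 BTU = 379.1 therm → 379.1 × £0.915 = £346.89; + 4 × £16.18 standing = £411.61
Heat pump: 34,461,200 BTU / 3412 = 10,100 kWh heat; / 3.4 = 2,971 kWh in → × £0.328 = £974.35; + 4 × £8.67 standing = £1,009.03
Difference = |£411.61 − £1,009.03| = £597.43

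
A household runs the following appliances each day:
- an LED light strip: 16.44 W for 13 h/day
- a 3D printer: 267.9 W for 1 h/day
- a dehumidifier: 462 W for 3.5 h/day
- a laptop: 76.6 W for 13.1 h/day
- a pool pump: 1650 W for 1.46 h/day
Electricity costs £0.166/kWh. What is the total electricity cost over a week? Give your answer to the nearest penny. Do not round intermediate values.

LED light strip: 16.44 W × 13 h × 7 d = 1,496 Wh = 1.496 kWh
3D printer: 267.9 W × 1 h × 7 d = 1,875 Wh = 1.875 kWh
dehumidifier: 462 W × 3.5 h × 7 d = 11,319 Wh = 11.32 kWh
laptop: 76.6 W × 13.1 h × 7 d = 7,024 Wh = 7.024 kWh
pool pump: 1650 W × 1.46 h × 7 d = 16,863 Wh = 16.86 kWh
Total energy = 1.496 + 1.875 + 11.32 + 7.024 + 16.86 = 38.58 kWh
Cost = 38.58 kWh × £0.166 = £6.40

£6.40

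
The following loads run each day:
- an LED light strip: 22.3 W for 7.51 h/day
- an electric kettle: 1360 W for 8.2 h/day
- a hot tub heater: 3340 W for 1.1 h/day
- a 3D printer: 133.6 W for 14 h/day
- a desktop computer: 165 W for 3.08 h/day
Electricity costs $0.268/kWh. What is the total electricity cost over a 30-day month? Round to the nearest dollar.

$140

LED light strip: 22.3 W × 7.51 h × 30 d = 5,024 Wh = 5.024 kWh
electric kettle: 1360 W × 8.2 h × 30 d = 334,560 Wh = 334.6 kWh
hot tub heater: 3340 W × 1.1 h × 30 d = 110,220 Wh = 110.2 kWh
3D printer: 133.6 W × 14 h × 30 d = 56,112 Wh = 56.11 kWh
desktop computer: 165 W × 3.08 h × 30 d = 15,246 Wh = 15.25 kWh
Total energy = 5.024 + 334.6 + 110.2 + 56.11 + 15.25 = 521.2 kWh
Cost = 521.2 kWh × $0.268 = $139.67 ≈ $140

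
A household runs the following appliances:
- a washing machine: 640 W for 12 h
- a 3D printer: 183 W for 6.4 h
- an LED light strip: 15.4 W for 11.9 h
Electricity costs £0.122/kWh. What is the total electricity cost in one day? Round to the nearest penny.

£1.10

washing machine: 640 W × 12 h = 7,680 Wh = 7.68 kWh
3D printer: 183 W × 6.4 h = 1,171 Wh = 1.171 kWh
LED light strip: 15.4 W × 11.9 h = 183 Wh = 0.1833 kWh
Total energy = 7.68 + 1.171 + 0.1833 = 9.034 kWh
Cost = 9.034 kWh × £0.122 = £1.10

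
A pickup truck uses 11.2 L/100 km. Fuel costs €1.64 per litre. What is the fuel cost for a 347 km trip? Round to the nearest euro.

Fuel = 11.2 L/100 km × 347 km / 100 = 38.86 L
Cost = 38.86 L × €1.64/L = €63.74 ≈ €64

€64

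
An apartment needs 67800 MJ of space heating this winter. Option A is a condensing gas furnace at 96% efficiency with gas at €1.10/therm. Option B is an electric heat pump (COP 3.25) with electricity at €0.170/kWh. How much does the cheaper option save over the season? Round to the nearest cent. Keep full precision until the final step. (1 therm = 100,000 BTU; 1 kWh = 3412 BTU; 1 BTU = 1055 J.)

Heat load = 67800 MJ = 67,800,000,000 J / 1055 = 64,265,403 BTU
Gas: input = 64,265,403 / 0.96 = 66,943,128 BTU = 669.4 therm → 669.4 × €1.10 = €736.37
Heat pump: 64,265,403 BTU / 3412 = 18,840 kWh heat; / 3.25 = 5,795 kWh in → × €0.170 = €985.22
Difference = |€736.37 − €985.22| = €248.85

€248.85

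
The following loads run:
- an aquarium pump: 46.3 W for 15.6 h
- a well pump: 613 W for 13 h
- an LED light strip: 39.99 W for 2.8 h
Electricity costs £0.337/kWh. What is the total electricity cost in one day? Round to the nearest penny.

aquarium pump: 46.3 W × 15.6 h = 722 Wh = 0.7223 kWh
well pump: 613 W × 13 h = 7,969 Wh = 7.969 kWh
LED light strip: 39.99 W × 2.8 h = 112 Wh = 0.112 kWh
Total energy = 0.7223 + 7.969 + 0.112 = 8.803 kWh
Cost = 8.803 kWh × £0.337 = £2.97

£2.97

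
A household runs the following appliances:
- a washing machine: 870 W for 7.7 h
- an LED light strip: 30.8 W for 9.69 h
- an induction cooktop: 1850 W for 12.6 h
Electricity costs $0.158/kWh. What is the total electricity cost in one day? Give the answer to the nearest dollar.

washing machine: 870 W × 7.7 h = 6,699 Wh = 6.699 kWh
LED light strip: 30.8 W × 9.69 h = 298 Wh = 0.2985 kWh
induction cooktop: 1850 W × 12.6 h = 23,310 Wh = 23.31 kWh
Total energy = 6.699 + 0.2985 + 23.31 = 30.31 kWh
Cost = 30.31 kWh × $0.158 = $4.79 ≈ $5

$5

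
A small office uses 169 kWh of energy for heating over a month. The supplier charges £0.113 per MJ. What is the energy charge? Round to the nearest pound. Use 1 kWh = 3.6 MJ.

169 kWh × (3.6 MJ/kWh) = 608.4 MJ
Cost = 608.4 MJ × £0.113/MJ = £68.75 ≈ £69

£69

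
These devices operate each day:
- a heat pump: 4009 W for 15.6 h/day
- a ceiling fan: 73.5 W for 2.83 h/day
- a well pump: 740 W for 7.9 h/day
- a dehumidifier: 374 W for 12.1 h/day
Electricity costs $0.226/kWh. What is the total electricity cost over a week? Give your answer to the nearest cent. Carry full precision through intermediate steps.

heat pump: 4009 W × 15.6 h × 7 d = 437,783 Wh = 437.8 kWh
ceiling fan: 73.5 W × 2.83 h × 7 d = 1,456 Wh = 1.456 kWh
well pump: 740 W × 7.9 h × 7 d = 40,922 Wh = 40.92 kWh
dehumidifier: 374 W × 12.1 h × 7 d = 31,678 Wh = 31.68 kWh
Total energy = 437.8 + 1.456 + 40.92 + 31.68 = 511.8 kWh
Cost = 511.8 kWh × $0.226 = $115.68

$115.68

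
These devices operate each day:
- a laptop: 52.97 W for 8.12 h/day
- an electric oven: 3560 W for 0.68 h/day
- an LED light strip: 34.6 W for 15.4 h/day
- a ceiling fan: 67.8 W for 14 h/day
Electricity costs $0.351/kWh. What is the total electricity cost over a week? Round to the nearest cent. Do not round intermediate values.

$10.65

laptop: 52.97 W × 8.12 h × 7 d = 3,011 Wh = 3.011 kWh
electric oven: 3560 W × 0.68 h × 7 d = 16,946 Wh = 16.95 kWh
LED light strip: 34.6 W × 15.4 h × 7 d = 3,730 Wh = 3.73 kWh
ceiling fan: 67.8 W × 14 h × 7 d = 6,644 Wh = 6.644 kWh
Total energy = 3.011 + 16.95 + 3.73 + 6.644 = 30.33 kWh
Cost = 30.33 kWh × $0.351 = $10.65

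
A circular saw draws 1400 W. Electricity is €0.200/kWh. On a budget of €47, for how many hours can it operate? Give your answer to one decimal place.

Energy budget = €47 / €0.200 per kWh = 235 kWh = 235,000 Wh
Runtime = 235,000 Wh / 1400 W = 167.9 h

167.9 h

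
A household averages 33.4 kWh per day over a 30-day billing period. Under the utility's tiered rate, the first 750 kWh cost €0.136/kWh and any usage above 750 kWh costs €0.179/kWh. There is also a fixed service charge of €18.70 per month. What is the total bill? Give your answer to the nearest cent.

€165.81

Usage = 33.4 kWh/day × 30 days = 1002 kWh
First 750 kWh × €0.136 = €102.00
Remaining 252 kWh × €0.179 = €45.11
Energy charge = €147.11; + service €18.70 = €165.81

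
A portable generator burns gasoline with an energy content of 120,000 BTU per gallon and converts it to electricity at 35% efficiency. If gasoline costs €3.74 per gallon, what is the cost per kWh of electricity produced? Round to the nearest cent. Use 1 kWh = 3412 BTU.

Electrical output per gallon = 120,000 BTU × 0.35 / 3412 BTU/kWh = 12.31 kWh
Cost per kWh = €3.74 / 12.31 kWh = €0.304

€0.30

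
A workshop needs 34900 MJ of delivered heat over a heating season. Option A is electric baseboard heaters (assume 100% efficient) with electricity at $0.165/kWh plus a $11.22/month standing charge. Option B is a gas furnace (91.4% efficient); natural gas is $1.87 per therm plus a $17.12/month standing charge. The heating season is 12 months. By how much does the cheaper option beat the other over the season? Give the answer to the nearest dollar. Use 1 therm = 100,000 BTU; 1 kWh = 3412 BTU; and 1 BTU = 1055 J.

Heat load = 34900 MJ = 34,900,000,000 J / 1055 = 33,080,569 BTU
Gas: input = 33,080,569 / 0.914 = 36,193,182 BTU = 361.9 therm → 361.9 × $1.87 = $676.81; + 12 × $17.12 standing = $882.25
Electric: 33,080,569 BTU / 3412 = 9,695 kWh → × $0.165 = $1,599.73; + 12 × $11.22 standing = $1,734.37
Difference = |$882.25 − $1,734.37| = $852.12 ≈ $852

$852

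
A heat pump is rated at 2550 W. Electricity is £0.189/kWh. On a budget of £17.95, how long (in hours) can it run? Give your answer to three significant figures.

37.2 h

Energy budget = £17.95 / £0.189 per kWh = 94.97 kWh = 94,974 Wh
Runtime = 94,974 Wh / 2550 W = 37.24 h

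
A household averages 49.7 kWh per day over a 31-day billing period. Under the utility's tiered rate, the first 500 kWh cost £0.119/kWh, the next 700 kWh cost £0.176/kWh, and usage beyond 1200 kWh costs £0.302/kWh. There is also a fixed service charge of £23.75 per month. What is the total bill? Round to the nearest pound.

£309

Usage = 49.7 kWh/day × 31 days = 1540.7 kWh
First 500 kWh × £0.119 = £59.50
Next 700 kWh × £0.176 = £123.20
Remaining 340.7 kWh × £0.302 = £102.89
Energy charge = £285.59; + service £23.75 = £309.34 ≈ £309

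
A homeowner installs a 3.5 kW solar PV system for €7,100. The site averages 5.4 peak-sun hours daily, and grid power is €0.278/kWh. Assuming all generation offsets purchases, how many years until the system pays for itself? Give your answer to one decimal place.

Daily generation = 3.5 kW × 5.4 h = 18.9 kWh
Annual generation = 18.9 × 365 = 6898.5 kWh
Annual savings = 6898.5 × €0.278 = €1,917.78
Payback = €7,100 / €1,917.78 = 3.7 years

3.7 years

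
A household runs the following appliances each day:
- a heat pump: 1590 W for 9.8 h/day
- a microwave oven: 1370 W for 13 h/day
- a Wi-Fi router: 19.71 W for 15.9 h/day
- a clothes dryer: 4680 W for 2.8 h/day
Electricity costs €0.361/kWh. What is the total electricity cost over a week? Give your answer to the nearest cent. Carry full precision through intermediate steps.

heat pump: 1590 W × 9.8 h × 7 d = 109,074 Wh = 109.1 kWh
microwave oven: 1370 W × 13 h × 7 d = 124,670 Wh = 124.7 kWh
Wi-Fi router: 19.71 W × 15.9 h × 7 d = 2,194 Wh = 2.194 kWh
clothes dryer: 4680 W × 2.8 h × 7 d = 91,728 Wh = 91.73 kWh
Total energy = 109.1 + 124.7 + 2.194 + 91.73 = 327.7 kWh
Cost = 327.7 kWh × €0.361 = €118.29

€118.29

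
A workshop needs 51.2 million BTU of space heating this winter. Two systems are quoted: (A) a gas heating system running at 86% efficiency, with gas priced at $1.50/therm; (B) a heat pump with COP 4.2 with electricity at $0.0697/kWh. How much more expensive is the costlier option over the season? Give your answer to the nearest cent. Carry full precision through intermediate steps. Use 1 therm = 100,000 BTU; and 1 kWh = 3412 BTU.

Heat load = 51.2 × 10⁶ BTU = 51,200,000 BTU
Gas: input = 51,200,000 / 0.86 = 59,534,884 BTU = 595.3 therm → 595.3 × $1.50 = $893.02
Heat pump: 51,200,000 BTU / 3412 = 15,010 kWh heat; / 4.2 = 3,573 kWh in → × $0.0697 = $249.03
Difference = |$893.02 − $249.03| = $644.00

$644.00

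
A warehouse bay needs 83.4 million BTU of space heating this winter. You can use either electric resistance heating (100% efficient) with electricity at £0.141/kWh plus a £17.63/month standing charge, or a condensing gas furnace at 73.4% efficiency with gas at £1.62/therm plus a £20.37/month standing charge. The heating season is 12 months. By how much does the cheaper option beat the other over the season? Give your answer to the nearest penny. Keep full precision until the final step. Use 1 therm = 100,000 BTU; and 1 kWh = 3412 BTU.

£1572.89

Heat load = 83.4 × 10⁶ BTU = 83,400,000 BTU
Gas: input = 83,400,000 / 0.734 = 113,623,978 BTU = 1,136 therm → 1,136 × £1.62 = £1,840.71; + 12 × £20.37 standing = £2,085.15
Electric: 83,400,000 BTU / 3412 = 24,440 kWh → × £0.141 = £3,446.48; + 12 × £17.63 standing = £3,658.04
Difference = |£2,085.15 − £3,658.04| = £1,572.89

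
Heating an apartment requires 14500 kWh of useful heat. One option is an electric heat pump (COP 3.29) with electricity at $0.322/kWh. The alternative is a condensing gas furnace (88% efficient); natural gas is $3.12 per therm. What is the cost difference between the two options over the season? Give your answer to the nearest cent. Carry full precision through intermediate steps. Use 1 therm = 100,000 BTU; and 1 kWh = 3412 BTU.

$334.93

Heat load = 14500 kWh × 3412 = 49,474,000 BTU
Gas: input = 49,474,000 / 0.88 = 56,220,455 BTU = 562.2 therm → 562.2 × $3.12 = $1,754.08
Heat pump: 49,474,000 BTU / 3412 = 14,500 kWh heat; / 3.29 = 4,407 kWh in → × $0.322 = $1,419.15
Difference = |$1,754.08 − $1,419.15| = $334.93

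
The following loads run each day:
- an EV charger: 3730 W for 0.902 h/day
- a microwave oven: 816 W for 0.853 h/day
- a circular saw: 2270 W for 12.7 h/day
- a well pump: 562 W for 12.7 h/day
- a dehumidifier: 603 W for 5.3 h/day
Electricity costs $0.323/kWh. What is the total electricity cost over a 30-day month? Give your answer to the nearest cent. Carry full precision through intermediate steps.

$418.83

EV charger: 3730 W × 0.902 h × 30 d = 100,934 Wh = 100.9 kWh
microwave oven: 816 W × 0.853 h × 30 d = 20,881 Wh = 20.88 kWh
circular saw: 2270 W × 12.7 h × 30 d = 864,870 Wh = 864.9 kWh
well pump: 562 W × 12.7 h × 30 d = 214,122 Wh = 214.1 kWh
dehumidifier: 603 W × 5.3 h × 30 d = 95,877 Wh = 95.88 kWh
Total energy = 100.9 + 20.88 + 864.9 + 214.1 + 95.88 = 1,297 kWh
Cost = 1,297 kWh × $0.323 = $418.83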